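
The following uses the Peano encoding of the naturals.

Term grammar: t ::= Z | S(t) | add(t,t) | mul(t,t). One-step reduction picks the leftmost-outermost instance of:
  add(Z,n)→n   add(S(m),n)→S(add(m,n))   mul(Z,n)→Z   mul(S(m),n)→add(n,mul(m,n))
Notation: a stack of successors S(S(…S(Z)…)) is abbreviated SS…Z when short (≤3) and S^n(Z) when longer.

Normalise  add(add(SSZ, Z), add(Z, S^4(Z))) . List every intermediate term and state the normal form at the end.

  start: add(add(SSZ, Z), add(Z, S^4(Z)))
  →1  add(S(add(SZ, Z)), add(Z, S^4(Z)))
  →2  S(add(add(SZ, Z), add(Z, S^4(Z))))
  →3  S(add(S(add(Z, Z)), add(Z, S^4(Z))))
  →4  S(S(add(add(Z, Z), add(Z, S^4(Z)))))
  →5  S(S(add(Z, add(Z, S^4(Z)))))
  →6  S(S(add(Z, S^4(Z))))
  →7  S^6(Z)

Answer: normal form = S^6(Z)  (in 7 steps)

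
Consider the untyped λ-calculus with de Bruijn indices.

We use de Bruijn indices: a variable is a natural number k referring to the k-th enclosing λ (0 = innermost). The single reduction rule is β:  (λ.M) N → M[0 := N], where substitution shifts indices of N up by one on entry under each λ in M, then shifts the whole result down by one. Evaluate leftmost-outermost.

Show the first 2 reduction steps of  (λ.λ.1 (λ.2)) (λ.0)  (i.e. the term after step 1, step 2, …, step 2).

  start: (λ.λ.1 (λ.2)) (λ.0)
  →1  λ.(λ.0) (λ.λ.0)
  →2  λ.λ.λ.0

Answer: after 2 steps: λ.λ.λ.0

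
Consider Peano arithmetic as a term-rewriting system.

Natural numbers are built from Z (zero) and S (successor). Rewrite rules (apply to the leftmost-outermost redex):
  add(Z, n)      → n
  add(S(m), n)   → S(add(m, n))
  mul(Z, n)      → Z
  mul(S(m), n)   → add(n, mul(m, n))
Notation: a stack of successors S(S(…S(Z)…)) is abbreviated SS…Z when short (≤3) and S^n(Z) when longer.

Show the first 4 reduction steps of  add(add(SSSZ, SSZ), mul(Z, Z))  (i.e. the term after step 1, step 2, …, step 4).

Answer: after 4 steps: S(S(add(add(SZ, SSZ), mul(Z, Z))))

Reduction:
  start: add(add(SSSZ, SSZ), mul(Z, Z))
  step 1: add(S(add(SSZ, SSZ)), mul(Z, Z))
  step 2: S(add(add(SSZ, SSZ), mul(Z, Z)))
  step 3: S(add(S(add(SZ, SSZ)), mul(Z, Z)))
  step 4: S(S(add(add(SZ, SSZ), mul(Z, Z))))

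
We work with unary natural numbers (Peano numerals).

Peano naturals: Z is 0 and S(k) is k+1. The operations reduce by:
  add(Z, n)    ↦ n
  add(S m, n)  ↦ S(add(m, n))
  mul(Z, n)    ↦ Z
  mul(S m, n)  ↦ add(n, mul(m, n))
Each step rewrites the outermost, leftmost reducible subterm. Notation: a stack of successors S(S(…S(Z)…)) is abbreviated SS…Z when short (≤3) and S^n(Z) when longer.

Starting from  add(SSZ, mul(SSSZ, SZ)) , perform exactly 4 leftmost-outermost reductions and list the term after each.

Answer: after 4 steps: S(S(add(SZ, mul(SSZ, SZ))))

Derivation:
  start: add(SSZ, mul(SSSZ, SZ))
  [1] S(add(SZ, mul(SSSZ, SZ)))
  [2] S(S(add(Z, mul(SSSZ, SZ))))
  [3] S(S(mul(SSSZ, SZ)))
  [4] S(S(add(SZ, mul(SSZ, SZ))))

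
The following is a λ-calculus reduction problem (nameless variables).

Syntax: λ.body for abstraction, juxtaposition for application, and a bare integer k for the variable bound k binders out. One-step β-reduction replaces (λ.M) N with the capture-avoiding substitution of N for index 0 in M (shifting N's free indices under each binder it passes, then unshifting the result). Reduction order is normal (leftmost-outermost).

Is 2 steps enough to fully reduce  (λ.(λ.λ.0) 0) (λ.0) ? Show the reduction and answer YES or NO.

Answer: YES — reaches normal form λ.0 in 2 ≤ 2 steps

Derivation:
  start: (λ.(λ.λ.0) 0) (λ.0)
  →1  (λ.λ.0) (λ.0)
  →2  λ.0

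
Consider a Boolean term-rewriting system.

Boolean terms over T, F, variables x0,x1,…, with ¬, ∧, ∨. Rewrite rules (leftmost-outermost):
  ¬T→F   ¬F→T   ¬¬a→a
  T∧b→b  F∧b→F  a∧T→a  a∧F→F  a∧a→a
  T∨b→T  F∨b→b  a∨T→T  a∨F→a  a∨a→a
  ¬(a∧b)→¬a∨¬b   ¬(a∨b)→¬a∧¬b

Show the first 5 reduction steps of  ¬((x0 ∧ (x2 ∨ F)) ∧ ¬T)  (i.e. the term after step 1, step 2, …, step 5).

Answer: after 5 steps: (¬x0 ∨ ¬x2) ∨ ¬¬T

Derivation:
  start: ¬((x0 ∧ (x2 ∨ F)) ∧ ¬T)
  [1] ¬(x0 ∧ (x2 ∨ F)) ∨ ¬¬T
  [2] (¬x0 ∨ ¬(x2 ∨ F)) ∨ ¬¬T
  [3] (¬x0 ∨ (¬x2 ∧ ¬F)) ∨ ¬¬T
  [4] (¬x0 ∨ (¬x2 ∧ T)) ∨ ¬¬T
  [5] (¬x0 ∨ ¬x2) ∨ ¬¬T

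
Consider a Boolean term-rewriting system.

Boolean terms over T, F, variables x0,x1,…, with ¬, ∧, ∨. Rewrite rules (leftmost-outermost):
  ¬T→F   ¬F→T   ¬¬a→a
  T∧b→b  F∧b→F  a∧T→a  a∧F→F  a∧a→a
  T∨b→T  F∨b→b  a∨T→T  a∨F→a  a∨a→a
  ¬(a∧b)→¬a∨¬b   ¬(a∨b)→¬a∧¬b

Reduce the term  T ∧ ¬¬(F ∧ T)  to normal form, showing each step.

Answer: normal form = F  (in 3 steps)

Working:
  start: T ∧ ¬¬(F ∧ T)
  →1  ¬¬(F ∧ T)
  →2  F ∧ T
  →3  F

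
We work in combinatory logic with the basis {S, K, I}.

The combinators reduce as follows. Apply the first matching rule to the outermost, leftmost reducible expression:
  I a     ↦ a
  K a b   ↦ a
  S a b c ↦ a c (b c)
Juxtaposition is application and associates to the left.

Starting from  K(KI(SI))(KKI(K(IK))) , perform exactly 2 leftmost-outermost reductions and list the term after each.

Answer: after 2 steps: I

Reduction:
  start: K(KI(SI))(KKI(K(IK)))
  [1] KI(SI)
  [2] I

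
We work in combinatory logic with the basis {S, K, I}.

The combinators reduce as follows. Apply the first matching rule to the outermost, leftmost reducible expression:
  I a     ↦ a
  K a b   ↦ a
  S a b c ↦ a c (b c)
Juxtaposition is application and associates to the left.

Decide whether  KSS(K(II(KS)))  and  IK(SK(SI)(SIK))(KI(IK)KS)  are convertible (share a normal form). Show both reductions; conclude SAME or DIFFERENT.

Term A:
  start: KSS(K(II(KS)))
  →1  S(K(II(KS)))
  →2  S(K(I(KS)))
  →3  S(K(KS))

Term B:
  start: IK(SK(SI)(SIK))(KI(IK)KS)
  →1  K(SK(SI)(SIK))(KI(IK)KS)
  →2  SK(SI)(SIK)
  →3  K(SIK)(SI(SIK))
  →4  SIK

Answer: DIFFERENT — A ⇓ S(K(KS)), B ⇓ SIK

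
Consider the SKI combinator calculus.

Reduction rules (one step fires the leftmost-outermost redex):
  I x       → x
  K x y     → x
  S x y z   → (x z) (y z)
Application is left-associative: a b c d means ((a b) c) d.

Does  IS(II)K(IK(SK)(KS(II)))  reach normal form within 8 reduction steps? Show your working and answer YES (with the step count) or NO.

Answer: YES — reaches normal form SK(K(SK)) in 8 ≤ 8 steps

Working:
  start: IS(II)K(IK(SK)(KS(II)))
  →1  S(II)K(IK(SK)(KS(II)))
  →2  II(IK(SK)(KS(II)))(K(IK(SK)(KS(II))))
  →3  I(IK(SK)(KS(II)))(K(IK(SK)(KS(II))))
  →4  IK(SK)(KS(II))(K(IK(SK)(KS(II))))
  →5  K(SK)(KS(II))(K(IK(SK)(KS(II))))
  →6  SK(K(IK(SK)(KS(II))))
  →7  SK(K(K(SK)(KS(II))))
  →8  SK(K(SK))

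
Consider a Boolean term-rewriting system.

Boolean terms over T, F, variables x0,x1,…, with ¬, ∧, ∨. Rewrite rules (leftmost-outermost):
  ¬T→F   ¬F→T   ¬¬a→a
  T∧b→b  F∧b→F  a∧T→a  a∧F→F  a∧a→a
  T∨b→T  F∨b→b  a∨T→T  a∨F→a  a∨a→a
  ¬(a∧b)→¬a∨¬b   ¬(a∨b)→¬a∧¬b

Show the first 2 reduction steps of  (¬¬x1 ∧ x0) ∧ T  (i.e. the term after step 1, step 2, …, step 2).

  start: (¬¬x1 ∧ x0) ∧ T
  [1] ¬¬x1 ∧ x0
  [2] x1 ∧ x0

Answer: after 2 steps: x1 ∧ x0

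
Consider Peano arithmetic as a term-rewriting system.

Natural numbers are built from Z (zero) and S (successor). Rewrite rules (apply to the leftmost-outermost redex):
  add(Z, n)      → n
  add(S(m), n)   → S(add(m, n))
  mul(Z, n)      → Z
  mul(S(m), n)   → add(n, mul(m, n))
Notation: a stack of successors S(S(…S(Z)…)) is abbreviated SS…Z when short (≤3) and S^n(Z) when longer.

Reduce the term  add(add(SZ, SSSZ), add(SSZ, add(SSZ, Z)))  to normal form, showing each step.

Answer: normal form = S^8(Z)  (in 13 steps)

Reduction:
  start: add(add(SZ, SSSZ), add(SSZ, add(SSZ, Z)))
  [1] add(S(add(Z, SSSZ)), add(SSZ, add(SSZ, Z)))
  [2] S(add(add(Z, SSSZ), add(SSZ, add(SSZ, Z))))
  [3] S(add(SSSZ, add(SSZ, add(SSZ, Z))))
  [4] S(S(add(SSZ, add(SSZ, add(SSZ, Z)))))
  [5] S(S(S(add(SZ, add(SSZ, add(SSZ, Z))))))
  [6] S(S(S(S(add(Z, add(SSZ, add(SSZ, Z)))))))
  [7] S(S(S(S(add(SSZ, add(SSZ, Z))))))
  [8] S(S(S(S(S(add(SZ, add(SSZ, Z)))))))
  [9] S(S(S(S(S(S(add(Z, add(SSZ, Z))))))))
  [10] S(S(S(S(S(S(add(SSZ, Z)))))))
  [11] S(S(S(S(S(S(S(add(SZ, Z))))))))
  [12] S(S(S(S(S(S(S(S(add(Z, Z)))))))))
  [13] S^8(Z)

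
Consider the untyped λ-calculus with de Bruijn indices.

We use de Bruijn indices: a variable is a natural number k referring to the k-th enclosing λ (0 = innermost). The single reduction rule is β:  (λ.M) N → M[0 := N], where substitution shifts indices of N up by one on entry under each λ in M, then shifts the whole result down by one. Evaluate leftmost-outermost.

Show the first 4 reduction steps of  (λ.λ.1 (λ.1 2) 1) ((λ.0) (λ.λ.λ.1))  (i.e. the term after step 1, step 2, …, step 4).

  start: (λ.λ.1 (λ.1 2) 1) ((λ.0) (λ.λ.λ.1))
  →1  λ.(λ.0) (λ.λ.λ.1) (λ.1 ((λ.0) (λ.λ.λ.1))) ((λ.0) (λ.λ.λ.1))
  →2  λ.(λ.λ.λ.1) (λ.1 ((λ.0) (λ.λ.λ.1))) ((λ.0) (λ.λ.λ.1))
  →3  λ.(λ.λ.1) ((λ.0) (λ.λ.λ.1))
  →4  λ.λ.(λ.0) (λ.λ.λ.1)

Answer: after 4 steps: λ.λ.(λ.0) (λ.λ.λ.1)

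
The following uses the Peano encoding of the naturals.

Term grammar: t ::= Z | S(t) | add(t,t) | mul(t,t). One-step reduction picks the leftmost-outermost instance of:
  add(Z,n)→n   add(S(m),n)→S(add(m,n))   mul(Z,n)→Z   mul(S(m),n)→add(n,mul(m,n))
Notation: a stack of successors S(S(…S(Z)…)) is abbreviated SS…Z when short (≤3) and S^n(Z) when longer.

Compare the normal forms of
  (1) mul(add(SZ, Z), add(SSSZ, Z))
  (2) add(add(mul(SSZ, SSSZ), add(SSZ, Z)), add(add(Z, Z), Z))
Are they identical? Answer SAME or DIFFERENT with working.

Answer: DIFFERENT — A ⇓ SSSZ, B ⇓ S^8(Z)

Working:
Term A:
  start: mul(add(SZ, Z), add(SSSZ, Z))
  →1  mul(S(add(Z, Z)), add(SSSZ, Z))
  →2  add(add(SSSZ, Z), mul(add(Z, Z), add(SSSZ, Z)))
  →3  add(S(add(SSZ, Z)), mul(add(Z, Z), add(SSSZ, Z)))
  →4  S(add(add(SSZ, Z), mul(add(Z, Z), add(SSSZ, Z))))
  →5  S(add(S(add(SZ, Z)), mul(add(Z, Z), add(SSSZ, Z))))
  →6  S(S(add(add(SZ, Z), mul(add(Z, Z), add(SSSZ, Z)))))
  →7  S(S(add(S(add(Z, Z)), mul(add(Z, Z), add(SSSZ, Z)))))
  →8  S(S(S(add(add(Z, Z), mul(add(Z, Z), add(SSSZ, Z))))))
  →9  S(S(S(add(Z, mul(add(Z, Z), add(SSSZ, Z))))))
  →10  S(S(S(mul(add(Z, Z), add(SSSZ, Z)))))
  →11  S(S(S(mul(Z, add(SSSZ, Z)))))
  →12  SSSZ

Term B:
  start: add(add(mul(SSZ, SSSZ), add(SSZ, Z)), add(add(Z, Z), Z))
  →1  add(add(add(SSSZ, mul(SZ, SSSZ)), add(SSZ, Z)), add(add(Z, Z), Z))
  →2  add(add(S(add(SSZ, mul(SZ, SSSZ))), add(SSZ, Z)), add(add(Z, Z), Z))
  →3  add(S(add(add(SSZ, mul(SZ, SSSZ)), add(SSZ, Z))), add(add(Z, Z), Z))
  →4  S(add(add(add(SSZ, mul(SZ, SSSZ)), add(SSZ, Z)), add(add(Z, Z), Z)))
  →5  S(add(add(S(add(SZ, mul(SZ, SSSZ))), add(SSZ, Z)), add(add(Z, Z), Z)))
  →6  S(add(S(add(add(SZ, mul(SZ, SSSZ)), add(SSZ, Z))), add(add(Z, Z), Z)))
  →7  S(S(add(add(add(SZ, mul(SZ, SSSZ)), add(SSZ, Z)), add(add(Z, Z), Z))))
  →8  S(S(add(add(S(add(Z, mul(SZ, SSSZ))), add(SSZ, Z)), add(add(Z, Z), Z))))
  →9  S(S(add(S(add(add(Z, mul(SZ, SSSZ)), add(SSZ, Z))), add(add(Z, Z), Z))))
  →10  S(S(S(add(add(add(Z, mul(SZ, SSSZ)), add(SSZ, Z)), add(add(Z, Z), Z)))))
  →11  S(S(S(add(add(mul(SZ, SSSZ), add(SSZ, Z)), add(add(Z, Z), Z)))))
  →12  S(S(S(add(add(add(SSSZ, mul(Z, SSSZ)), add(SSZ, Z)), add(add(Z, Z), Z)))))
  →13  S(S(S(add(add(S(add(SSZ, mul(Z, SSSZ))), add(SSZ, Z)), add(add(Z, Z), Z)))))
  →14  S(S(S(add(S(add(add(SSZ, mul(Z, SSSZ)), add(SSZ, Z))), add(add(Z, Z), Z)))))
  →15  S(S(S(S(add(add(add(SSZ, mul(Z, SSSZ)), add(SSZ, Z)), add(add(Z, Z), Z))))))
  →16  S(S(S(S(add(add(S(add(SZ, mul(Z, SSSZ))), add(SSZ, Z)), add(add(Z, Z), Z))))))
  →17  S(S(S(S(add(S(add(add(SZ, mul(Z, SSSZ)), add(SSZ, Z))), add(add(Z, Z), Z))))))
  →18  S(S(S(S(S(add(add(add(SZ, mul(Z, SSSZ)), add(SSZ, Z)), add(add(Z, Z), Z)))))))
  →19  S(S(S(S(S(add(add(S(add(Z, mul(Z, SSSZ))), add(SSZ, Z)), add(add(Z, Z), Z)))))))
  →20  S(S(S(S(S(add(S(add(add(Z, mul(Z, SSSZ)), add(SSZ, Z))), add(add(Z, Z), Z)))))))
  →21  S(S(S(S(S(S(add(add(add(Z, mul(Z, SSSZ)), add(SSZ, Z)), add(add(Z, Z), Z))))))))
  →22  S(S(S(S(S(S(add(add(mul(Z, SSSZ), add(SSZ, Z)), add(add(Z, Z), Z))))))))
  →23  S(S(S(S(S(S(add(add(Z, add(SSZ, Z)), add(add(Z, Z), Z))))))))
  →24  S(S(S(S(S(S(add(add(SSZ, Z), add(add(Z, Z), Z))))))))
  →25  S(S(S(S(S(S(add(S(add(SZ, Z)), add(add(Z, Z), Z))))))))
  →26  S(S(S(S(S(S(S(add(add(SZ, Z), add(add(Z, Z), Z)))))))))
  →27  S(S(S(S(S(S(S(add(S(add(Z, Z)), add(add(Z, Z), Z)))))))))
  →28  S(S(S(S(S(S(S(S(add(add(Z, Z), add(add(Z, Z), Z))))))))))
  →29  S(S(S(S(S(S(S(S(add(Z, add(add(Z, Z), Z))))))))))
  →30  S(S(S(S(S(S(S(S(add(add(Z, Z), Z)))))))))
  →31  S(S(S(S(S(S(S(S(add(Z, Z)))))))))
  →32  S^8(Z)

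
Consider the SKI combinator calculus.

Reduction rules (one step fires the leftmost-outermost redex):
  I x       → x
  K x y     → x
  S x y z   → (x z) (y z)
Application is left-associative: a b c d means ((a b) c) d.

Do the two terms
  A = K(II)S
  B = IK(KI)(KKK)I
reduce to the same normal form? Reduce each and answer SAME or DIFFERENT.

Term A:
  start: K(II)S
  step 1: II
  step 2: I

Term B:
  start: IK(KI)(KKK)I
  step 1: K(KI)(KKK)I
  step 2: KII
  step 3: I

Answer: SAME — A ⇓ I, B ⇓ I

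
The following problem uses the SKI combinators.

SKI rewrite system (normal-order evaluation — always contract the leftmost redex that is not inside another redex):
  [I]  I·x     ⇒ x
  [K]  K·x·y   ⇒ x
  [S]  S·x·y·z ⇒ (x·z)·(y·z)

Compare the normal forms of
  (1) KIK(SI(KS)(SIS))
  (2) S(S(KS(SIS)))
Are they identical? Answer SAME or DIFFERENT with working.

Term A:
  start: KIK(SI(KS)(SIS))
  [1] I(SI(KS)(SIS))
  [2] SI(KS)(SIS)
  [3] I(SIS)(KS(SIS))
  [4] SIS(KS(SIS))
  [5] I(KS(SIS))(S(KS(SIS)))
  [6] KS(SIS)(S(KS(SIS)))
  [7] S(S(KS(SIS)))
  [8] S(SS)

Term B:
  start: S(S(KS(SIS)))
  [1] S(SS)

Answer: SAME — A ⇓ S(SS), B ⇓ S(SS)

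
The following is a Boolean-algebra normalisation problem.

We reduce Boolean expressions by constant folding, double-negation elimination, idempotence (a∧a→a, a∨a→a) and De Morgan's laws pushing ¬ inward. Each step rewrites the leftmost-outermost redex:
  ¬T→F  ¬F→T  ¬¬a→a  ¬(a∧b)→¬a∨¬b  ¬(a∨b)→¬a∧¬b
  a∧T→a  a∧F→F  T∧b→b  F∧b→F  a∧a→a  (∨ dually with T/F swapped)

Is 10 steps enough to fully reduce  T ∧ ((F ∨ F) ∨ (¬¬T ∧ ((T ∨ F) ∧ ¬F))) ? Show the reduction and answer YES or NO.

  start: T ∧ ((F ∨ F) ∨ (¬¬T ∧ ((T ∨ F) ∧ ¬F)))
  step 1: (F ∨ F) ∨ (¬¬T ∧ ((T ∨ F) ∧ ¬F))
  step 2: F ∨ (¬¬T ∧ ((T ∨ F) ∧ ¬F))
  step 3: ¬¬T ∧ ((T ∨ F) ∧ ¬F)
  step 4: T ∧ ((T ∨ F) ∧ ¬F)
  step 5: (T ∨ F) ∧ ¬F
  step 6: T ∧ ¬F
  step 7: ¬F
  step 8: T

Answer: YES — reaches normal form T in 8 ≤ 10 steps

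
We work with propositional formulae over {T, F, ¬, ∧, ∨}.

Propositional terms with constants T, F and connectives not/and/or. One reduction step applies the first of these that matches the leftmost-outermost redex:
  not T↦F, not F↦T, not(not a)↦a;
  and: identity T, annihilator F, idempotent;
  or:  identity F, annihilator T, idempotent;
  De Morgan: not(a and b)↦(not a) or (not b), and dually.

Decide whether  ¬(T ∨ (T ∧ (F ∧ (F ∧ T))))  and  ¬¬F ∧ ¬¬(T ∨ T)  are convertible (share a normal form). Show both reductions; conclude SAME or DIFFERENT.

Term A:
  start: ¬(T ∨ (T ∧ (F ∧ (F ∧ T))))
  step 1: ¬T ∧ ¬(T ∧ (F ∧ (F ∧ T)))
  step 2: F ∧ ¬(T ∧ (F ∧ (F ∧ T)))
  step 3: F

Term B:
  start: ¬¬F ∧ ¬¬(T ∨ T)
  step 1: F ∧ ¬¬(T ∨ T)
  step 2: F

Answer: SAME — A ⇓ F, B ⇓ F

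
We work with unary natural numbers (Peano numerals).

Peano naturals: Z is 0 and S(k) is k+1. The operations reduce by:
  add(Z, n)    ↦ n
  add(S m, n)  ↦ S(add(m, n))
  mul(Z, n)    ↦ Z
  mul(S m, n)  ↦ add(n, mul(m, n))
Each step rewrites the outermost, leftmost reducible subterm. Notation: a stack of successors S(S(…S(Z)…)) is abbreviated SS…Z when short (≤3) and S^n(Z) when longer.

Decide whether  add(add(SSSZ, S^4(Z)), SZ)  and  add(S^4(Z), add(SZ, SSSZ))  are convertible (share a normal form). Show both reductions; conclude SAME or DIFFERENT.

Answer: SAME — A ⇓ S^8(Z), B ⇓ S^8(Z)

Working:
Term A:
  start: add(add(SSSZ, S^4(Z)), SZ)
  [1] add(S(add(SSZ, S^4(Z))), SZ)
  [2] S(add(add(SSZ, S^4(Z)), SZ))
  [3] S(add(S(add(SZ, S^4(Z))), SZ))
  [4] S(S(add(add(SZ, S^4(Z)), SZ)))
  [5] S(S(add(S(add(Z, S^4(Z))), SZ)))
  [6] S(S(S(add(add(Z, S^4(Z)), SZ))))
  [7] S(S(S(add(S^4(Z), SZ))))
  [8] S(S(S(S(add(SSSZ, SZ)))))
  [9] S(S(S(S(S(add(SSZ, SZ))))))
  [10] S(S(S(S(S(S(add(SZ, SZ)))))))
  [11] S(S(S(S(S(S(S(add(Z, SZ))))))))
  [12] S^8(Z)

Term B:
  start: add(S^4(Z), add(SZ, SSSZ))
  [1] S(add(SSSZ, add(SZ, SSSZ)))
  [2] S(S(add(SSZ, add(SZ, SSSZ))))
  [3] S(S(S(add(SZ, add(SZ, SSSZ)))))
  [4] S(S(S(S(add(Z, add(SZ, SSSZ))))))
  [5] S(S(S(S(add(SZ, SSSZ)))))
  [6] S(S(S(S(S(add(Z, SSSZ))))))
  [7] S^8(Z)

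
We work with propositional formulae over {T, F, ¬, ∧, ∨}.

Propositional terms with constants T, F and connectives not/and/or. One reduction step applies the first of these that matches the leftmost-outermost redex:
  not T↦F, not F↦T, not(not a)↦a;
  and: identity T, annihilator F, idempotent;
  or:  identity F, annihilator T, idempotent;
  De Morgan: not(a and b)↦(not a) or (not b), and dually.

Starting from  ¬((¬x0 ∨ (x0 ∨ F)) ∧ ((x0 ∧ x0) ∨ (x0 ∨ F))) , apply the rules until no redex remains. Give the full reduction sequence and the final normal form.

  start: ¬((¬x0 ∨ (x0 ∨ F)) ∧ ((x0 ∧ x0) ∨ (x0 ∨ F)))
  step 1: ¬(¬x0 ∨ (x0 ∨ F)) ∨ ¬((x0 ∧ x0) ∨ (x0 ∨ F))
  step 2: (¬¬x0 ∧ ¬(x0 ∨ F)) ∨ ¬((x0 ∧ x0) ∨ (x0 ∨ F))
  step 3: (x0 ∧ ¬(x0 ∨ F)) ∨ ¬((x0 ∧ x0) ∨ (x0 ∨ F))
  step 4: (x0 ∧ (¬x0 ∧ ¬F)) ∨ ¬((x0 ∧ x0) ∨ (x0 ∨ F))
  step 5: (x0 ∧ (¬x0 ∧ T)) ∨ ¬((x0 ∧ x0) ∨ (x0 ∨ F))
  step 6: (x0 ∧ ¬x0) ∨ ¬((x0 ∧ x0) ∨ (x0 ∨ F))
  step 7: (x0 ∧ ¬x0) ∨ (¬(x0 ∧ x0) ∧ ¬(x0 ∨ F))
  step 8: (x0 ∧ ¬x0) ∨ ((¬x0 ∨ ¬x0) ∧ ¬(x0 ∨ F))
  step 9: (x0 ∧ ¬x0) ∨ (¬x0 ∧ ¬(x0 ∨ F))
  step 10: (x0 ∧ ¬x0) ∨ (¬x0 ∧ (¬x0 ∧ ¬F))
  step 11: (x0 ∧ ¬x0) ∨ (¬x0 ∧ (¬x0 ∧ T))
  step 12: (x0 ∧ ¬x0) ∨ (¬x0 ∧ ¬x0)
  step 13: (x0 ∧ ¬x0) ∨ ¬x0

Answer: normal form = (x0 ∧ ¬x0) ∨ ¬x0  (in 13 steps)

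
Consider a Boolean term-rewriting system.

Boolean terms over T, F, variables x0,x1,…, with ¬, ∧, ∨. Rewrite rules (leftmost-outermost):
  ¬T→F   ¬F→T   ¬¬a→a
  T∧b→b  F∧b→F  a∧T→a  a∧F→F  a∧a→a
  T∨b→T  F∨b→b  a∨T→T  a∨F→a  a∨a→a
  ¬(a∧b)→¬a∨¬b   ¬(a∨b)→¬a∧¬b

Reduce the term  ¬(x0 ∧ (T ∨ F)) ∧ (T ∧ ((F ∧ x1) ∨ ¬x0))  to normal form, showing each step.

Answer: normal form = ¬x0  (in 9 steps)

Working:
  start: ¬(x0 ∧ (T ∨ F)) ∧ (T ∧ ((F ∧ x1) ∨ ¬x0))
  [1] (¬x0 ∨ ¬(T ∨ F)) ∧ (T ∧ ((F ∧ x1) ∨ ¬x0))
  [2] (¬x0 ∨ (¬T ∧ ¬F)) ∧ (T ∧ ((F ∧ x1) ∨ ¬x0))
  [3] (¬x0 ∨ (F ∧ ¬F)) ∧ (T ∧ ((F ∧ x1) ∨ ¬x0))
  [4] (¬x0 ∨ F) ∧ (T ∧ ((F ∧ x1) ∨ ¬x0))
  [5] ¬x0 ∧ (T ∧ ((F ∧ x1) ∨ ¬x0))
  [6] ¬x0 ∧ ((F ∧ x1) ∨ ¬x0)
  [7] ¬x0 ∧ (F ∨ ¬x0)
  [8] ¬x0 ∧ ¬x0
  [9] ¬x0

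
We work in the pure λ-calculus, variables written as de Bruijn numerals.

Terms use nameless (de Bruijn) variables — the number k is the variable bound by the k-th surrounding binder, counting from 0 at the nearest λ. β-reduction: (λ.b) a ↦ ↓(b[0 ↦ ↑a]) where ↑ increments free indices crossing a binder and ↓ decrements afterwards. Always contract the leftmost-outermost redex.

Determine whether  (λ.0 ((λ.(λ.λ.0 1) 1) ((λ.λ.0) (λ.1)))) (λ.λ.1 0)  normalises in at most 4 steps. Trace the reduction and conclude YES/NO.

Answer: NO — after 4 steps the term is λ.(λ.0 (λ.λ.1 0)) 0, not yet normal

Reduction:
  start: (λ.0 ((λ.(λ.λ.0 1) 1) ((λ.λ.0) (λ.1)))) (λ.λ.1 0)
  step 1: (λ.λ.1 0) ((λ.(λ.λ.0 1) (λ.λ.1 0)) ((λ.λ.0) (λ.λ.λ.1 0)))
  step 2: λ.(λ.(λ.λ.0 1) (λ.λ.1 0)) ((λ.λ.0) (λ.λ.λ.1 0)) 0
  step 3: λ.(λ.λ.0 1) (λ.λ.1 0) 0
  step 4: λ.(λ.0 (λ.λ.1 0)) 0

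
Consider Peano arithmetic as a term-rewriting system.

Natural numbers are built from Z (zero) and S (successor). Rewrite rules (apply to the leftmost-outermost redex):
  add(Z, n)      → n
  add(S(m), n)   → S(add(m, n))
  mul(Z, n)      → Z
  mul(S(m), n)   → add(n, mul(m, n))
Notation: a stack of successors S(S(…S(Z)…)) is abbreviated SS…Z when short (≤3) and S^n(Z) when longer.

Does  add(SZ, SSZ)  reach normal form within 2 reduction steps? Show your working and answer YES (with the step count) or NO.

  start: add(SZ, SSZ)
  →1  S(add(Z, SSZ))
  →2  SSSZ

Answer: YES — reaches normal form SSSZ in 2 ≤ 2 steps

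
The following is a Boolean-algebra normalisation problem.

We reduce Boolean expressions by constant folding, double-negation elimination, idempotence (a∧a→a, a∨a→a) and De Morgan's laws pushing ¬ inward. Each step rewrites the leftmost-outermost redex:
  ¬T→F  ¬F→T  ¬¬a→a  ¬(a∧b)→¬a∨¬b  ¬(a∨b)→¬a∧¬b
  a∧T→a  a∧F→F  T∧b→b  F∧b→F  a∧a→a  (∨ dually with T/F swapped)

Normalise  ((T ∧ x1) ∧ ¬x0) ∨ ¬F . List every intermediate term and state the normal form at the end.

Answer: normal form = T  (in 3 steps)

Derivation:
  start: ((T ∧ x1) ∧ ¬x0) ∨ ¬F
  step 1: (x1 ∧ ¬x0) ∨ ¬F
  step 2: (x1 ∧ ¬x0) ∨ T
  step 3: T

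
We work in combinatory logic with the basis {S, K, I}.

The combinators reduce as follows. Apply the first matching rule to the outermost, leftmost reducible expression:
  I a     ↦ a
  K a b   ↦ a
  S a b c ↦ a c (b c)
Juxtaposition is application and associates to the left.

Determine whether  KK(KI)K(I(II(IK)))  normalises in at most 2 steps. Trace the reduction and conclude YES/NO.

Answer: YES — reaches normal form K in 2 ≤ 2 steps

Derivation:
  start: KK(KI)K(I(II(IK)))
  step 1: KK(I(II(IK)))
  step 2: K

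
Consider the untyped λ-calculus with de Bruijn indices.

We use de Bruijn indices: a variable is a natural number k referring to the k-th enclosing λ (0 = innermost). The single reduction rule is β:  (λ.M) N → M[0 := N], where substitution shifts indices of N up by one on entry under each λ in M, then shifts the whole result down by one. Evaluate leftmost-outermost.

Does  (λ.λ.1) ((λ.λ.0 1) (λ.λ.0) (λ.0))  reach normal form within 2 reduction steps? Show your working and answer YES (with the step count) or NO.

  start: (λ.λ.1) ((λ.λ.0 1) (λ.λ.0) (λ.0))
  →1  λ.(λ.λ.0 1) (λ.λ.0) (λ.0)
  →2  λ.(λ.0 (λ.λ.0)) (λ.0)

Answer: NO — after 2 steps the term is λ.(λ.0 (λ.λ.0)) (λ.0), not yet normal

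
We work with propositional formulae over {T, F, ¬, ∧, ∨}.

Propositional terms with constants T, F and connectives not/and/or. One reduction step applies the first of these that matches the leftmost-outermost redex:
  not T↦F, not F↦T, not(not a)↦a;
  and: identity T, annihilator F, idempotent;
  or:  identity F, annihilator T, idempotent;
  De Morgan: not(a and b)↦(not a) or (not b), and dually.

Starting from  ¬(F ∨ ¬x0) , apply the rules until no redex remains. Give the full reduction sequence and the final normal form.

Answer: normal form = x0  (in 4 steps)

Working:
  start: ¬(F ∨ ¬x0)
  [1] ¬F ∧ ¬¬x0
  [2] T ∧ ¬¬x0
  [3] ¬¬x0
  [4] x0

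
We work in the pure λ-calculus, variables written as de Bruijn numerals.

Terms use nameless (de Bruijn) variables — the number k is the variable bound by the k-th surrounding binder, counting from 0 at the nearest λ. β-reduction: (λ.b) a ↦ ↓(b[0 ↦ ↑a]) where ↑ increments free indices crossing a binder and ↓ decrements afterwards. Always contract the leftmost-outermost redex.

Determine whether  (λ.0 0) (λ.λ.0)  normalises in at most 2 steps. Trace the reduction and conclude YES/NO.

Answer: YES — reaches normal form λ.0 in 2 ≤ 2 steps

Derivation:
  start: (λ.0 0) (λ.λ.0)
  step 1: (λ.λ.0) (λ.λ.0)
  step 2: λ.0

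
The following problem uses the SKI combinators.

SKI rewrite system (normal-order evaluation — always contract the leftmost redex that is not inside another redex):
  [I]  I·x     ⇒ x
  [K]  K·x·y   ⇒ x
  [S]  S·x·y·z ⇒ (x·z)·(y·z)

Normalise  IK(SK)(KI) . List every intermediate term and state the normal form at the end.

  start: IK(SK)(KI)
  step 1: K(SK)(KI)
  step 2: SK

Answer: normal form = SK  (in 2 steps)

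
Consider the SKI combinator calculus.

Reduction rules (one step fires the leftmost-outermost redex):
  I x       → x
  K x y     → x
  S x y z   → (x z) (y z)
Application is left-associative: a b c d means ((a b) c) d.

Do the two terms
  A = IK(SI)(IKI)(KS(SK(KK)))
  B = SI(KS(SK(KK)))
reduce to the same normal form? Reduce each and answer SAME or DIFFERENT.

Answer: SAME — A ⇓ SIS, B ⇓ SIS

Reduction:
Term A:
  start: IK(SI)(IKI)(KS(SK(KK)))
  →1  K(SI)(IKI)(KS(SK(KK)))
  →2  SI(KS(SK(KK)))
  →3  SIS

Term B:
  start: SI(KS(SK(KK)))
  →1  SIS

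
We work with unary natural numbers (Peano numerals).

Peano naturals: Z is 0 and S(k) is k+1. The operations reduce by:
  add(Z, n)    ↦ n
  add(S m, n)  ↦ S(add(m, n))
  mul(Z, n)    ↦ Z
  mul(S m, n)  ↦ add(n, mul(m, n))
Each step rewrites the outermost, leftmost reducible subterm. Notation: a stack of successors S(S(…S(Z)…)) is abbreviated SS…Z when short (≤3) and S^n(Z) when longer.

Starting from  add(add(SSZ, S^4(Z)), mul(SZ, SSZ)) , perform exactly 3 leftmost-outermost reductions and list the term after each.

Answer: after 3 steps: S(add(S(add(Z, S^4(Z))), mul(SZ, SSZ)))

Working:
  start: add(add(SSZ, S^4(Z)), mul(SZ, SSZ))
  step 1: add(S(add(SZ, S^4(Z))), mul(SZ, SSZ))
  step 2: S(add(add(SZ, S^4(Z)), mul(SZ, SSZ)))
  step 3: S(add(S(add(Z, S^4(Z))), mul(SZ, SSZ)))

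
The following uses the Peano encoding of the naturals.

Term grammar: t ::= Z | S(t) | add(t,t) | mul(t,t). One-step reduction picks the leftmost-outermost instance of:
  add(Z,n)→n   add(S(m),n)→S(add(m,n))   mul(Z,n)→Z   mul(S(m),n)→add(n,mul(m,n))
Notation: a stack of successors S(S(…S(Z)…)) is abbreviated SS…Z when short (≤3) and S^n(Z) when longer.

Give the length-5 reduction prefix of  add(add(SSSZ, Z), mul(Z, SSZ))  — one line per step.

  start: add(add(SSSZ, Z), mul(Z, SSZ))
  step 1: add(S(add(SSZ, Z)), mul(Z, SSZ))
  step 2: S(add(add(SSZ, Z), mul(Z, SSZ)))
  step 3: S(add(S(add(SZ, Z)), mul(Z, SSZ)))
  step 4: S(S(add(add(SZ, Z), mul(Z, SSZ))))
  step 5: S(S(add(S(add(Z, Z)), mul(Z, SSZ))))

Answer: after 5 steps: S(S(add(S(add(Z, Z)), mul(Z, SSZ))))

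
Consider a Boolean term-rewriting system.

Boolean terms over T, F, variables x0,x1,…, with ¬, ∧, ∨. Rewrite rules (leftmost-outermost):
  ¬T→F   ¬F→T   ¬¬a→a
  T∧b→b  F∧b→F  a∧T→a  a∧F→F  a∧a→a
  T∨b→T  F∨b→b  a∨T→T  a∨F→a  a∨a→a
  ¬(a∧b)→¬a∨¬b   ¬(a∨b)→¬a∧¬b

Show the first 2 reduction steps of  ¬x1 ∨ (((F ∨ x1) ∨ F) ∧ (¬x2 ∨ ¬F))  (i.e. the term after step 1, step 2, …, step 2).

  start: ¬x1 ∨ (((F ∨ x1) ∨ F) ∧ (¬x2 ∨ ¬F))
  →1  ¬x1 ∨ ((F ∨ x1) ∧ (¬x2 ∨ ¬F))
  →2  ¬x1 ∨ (x1 ∧ (¬x2 ∨ ¬F))

Answer: after 2 steps: ¬x1 ∨ (x1 ∧ (¬x2 ∨ ¬F))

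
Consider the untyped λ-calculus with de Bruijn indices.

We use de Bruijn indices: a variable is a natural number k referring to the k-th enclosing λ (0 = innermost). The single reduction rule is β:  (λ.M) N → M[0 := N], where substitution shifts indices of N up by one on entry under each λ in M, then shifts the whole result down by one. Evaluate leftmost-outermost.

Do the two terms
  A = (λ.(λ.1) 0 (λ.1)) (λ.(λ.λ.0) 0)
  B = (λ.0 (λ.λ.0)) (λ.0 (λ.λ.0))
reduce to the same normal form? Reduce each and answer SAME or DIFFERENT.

Term A:
  start: (λ.(λ.1) 0 (λ.1)) (λ.(λ.λ.0) 0)
  →1  (λ.λ.(λ.λ.0) 0) (λ.(λ.λ.0) 0) (λ.λ.(λ.λ.0) 0)
  →2  (λ.(λ.λ.0) 0) (λ.λ.(λ.λ.0) 0)
  →3  (λ.λ.0) (λ.λ.(λ.λ.0) 0)
  →4  λ.0

Term B:
  start: (λ.0 (λ.λ.0)) (λ.0 (λ.λ.0))
  →1  (λ.0 (λ.λ.0)) (λ.λ.0)
  →2  (λ.λ.0) (λ.λ.0)
  →3  λ.0

Answer: SAME — A ⇓ λ.0, B ⇓ λ.0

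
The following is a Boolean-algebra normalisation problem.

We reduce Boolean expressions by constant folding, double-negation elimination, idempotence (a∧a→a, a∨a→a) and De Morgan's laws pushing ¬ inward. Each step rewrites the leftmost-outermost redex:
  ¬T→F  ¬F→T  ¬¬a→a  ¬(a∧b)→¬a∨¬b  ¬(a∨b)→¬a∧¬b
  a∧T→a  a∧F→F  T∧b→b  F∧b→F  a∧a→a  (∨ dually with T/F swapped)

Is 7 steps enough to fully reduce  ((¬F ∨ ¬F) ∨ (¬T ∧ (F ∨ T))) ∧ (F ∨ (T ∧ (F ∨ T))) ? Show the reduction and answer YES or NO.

  start: ((¬F ∨ ¬F) ∨ (¬T ∧ (F ∨ T))) ∧ (F ∨ (T ∧ (F ∨ T)))
  →1  (¬F ∨ (¬T ∧ (F ∨ T))) ∧ (F ∨ (T ∧ (F ∨ T)))
  →2  (T ∨ (¬T ∧ (F ∨ T))) ∧ (F ∨ (T ∧ (F ∨ T)))
  →3  T ∧ (F ∨ (T ∧ (F ∨ T)))
  →4  F ∨ (T ∧ (F ∨ T))
  →5  T ∧ (F ∨ T)
  →6  F ∨ T
  →7  T

Answer: YES — reaches normal form T in 7 ≤ 7 steps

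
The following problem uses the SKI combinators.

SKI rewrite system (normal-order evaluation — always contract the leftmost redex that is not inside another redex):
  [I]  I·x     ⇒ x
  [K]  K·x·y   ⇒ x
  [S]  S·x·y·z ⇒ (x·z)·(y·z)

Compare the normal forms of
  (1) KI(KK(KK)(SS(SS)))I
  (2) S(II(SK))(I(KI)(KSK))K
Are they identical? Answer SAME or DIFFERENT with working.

Answer: DIFFERENT — A ⇓ I, B ⇓ K

Working:
Term A:
  start: KI(KK(KK)(SS(SS)))I
  →1  II
  →2  I

Term B:
  start: S(II(SK))(I(KI)(KSK))K
  →1  II(SK)K(I(KI)(KSK)K)
  →2  I(SK)K(I(KI)(KSK)K)
  →3  SKK(I(KI)(KSK)K)
  →4  K(I(KI)(KSK)K)(K(I(KI)(KSK)K))
  →5  I(KI)(KSK)K
  →6  KI(KSK)K
  →7  IK
  →8  K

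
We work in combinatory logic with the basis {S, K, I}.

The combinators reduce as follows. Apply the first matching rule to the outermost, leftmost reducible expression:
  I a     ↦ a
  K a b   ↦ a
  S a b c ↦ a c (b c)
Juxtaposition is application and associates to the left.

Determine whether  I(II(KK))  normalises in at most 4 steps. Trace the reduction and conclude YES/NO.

  start: I(II(KK))
  →1  II(KK)
  →2  I(KK)
  →3  KK

Answer: YES — reaches normal form KK in 3 ≤ 4 steps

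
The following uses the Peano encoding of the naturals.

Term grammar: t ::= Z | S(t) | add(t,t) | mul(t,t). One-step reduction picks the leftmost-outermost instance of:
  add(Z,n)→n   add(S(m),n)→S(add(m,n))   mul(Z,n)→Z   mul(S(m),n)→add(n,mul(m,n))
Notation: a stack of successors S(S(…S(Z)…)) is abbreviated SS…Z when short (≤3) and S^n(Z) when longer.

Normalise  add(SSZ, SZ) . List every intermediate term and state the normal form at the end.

  start: add(SSZ, SZ)
  step 1: S(add(SZ, SZ))
  step 2: S(S(add(Z, SZ)))
  step 3: SSSZ

Answer: normal form = SSSZ  (in 3 steps)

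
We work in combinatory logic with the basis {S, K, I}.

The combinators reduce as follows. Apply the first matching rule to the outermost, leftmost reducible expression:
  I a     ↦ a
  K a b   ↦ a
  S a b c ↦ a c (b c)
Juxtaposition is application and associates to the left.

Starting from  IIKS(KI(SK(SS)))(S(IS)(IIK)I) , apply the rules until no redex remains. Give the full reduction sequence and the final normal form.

  start: IIKS(KI(SK(SS)))(S(IS)(IIK)I)
  [1] IKS(KI(SK(SS)))(S(IS)(IIK)I)
  [2] KS(KI(SK(SS)))(S(IS)(IIK)I)
  [3] S(S(IS)(IIK)I)
  [4] S(ISI(IIKI))
  [5] S(SI(IIKI))
  [6] S(SI(IKI))
  [7] S(SI(KI))

Answer: normal form = S(SI(KI))  (in 7 steps)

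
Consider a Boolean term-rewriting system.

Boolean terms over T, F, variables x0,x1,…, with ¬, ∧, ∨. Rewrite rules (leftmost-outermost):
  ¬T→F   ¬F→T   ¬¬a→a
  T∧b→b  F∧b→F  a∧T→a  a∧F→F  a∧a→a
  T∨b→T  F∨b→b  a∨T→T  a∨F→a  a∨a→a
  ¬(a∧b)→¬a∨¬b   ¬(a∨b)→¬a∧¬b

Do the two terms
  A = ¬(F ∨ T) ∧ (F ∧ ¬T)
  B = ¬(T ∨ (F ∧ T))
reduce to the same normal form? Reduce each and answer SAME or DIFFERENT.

Term A:
  start: ¬(F ∨ T) ∧ (F ∧ ¬T)
  →1  (¬F ∧ ¬T) ∧ (F ∧ ¬T)
  →2  (T ∧ ¬T) ∧ (F ∧ ¬T)
  →3  ¬T ∧ (F ∧ ¬T)
  →4  F ∧ (F ∧ ¬T)
  →5  F

Term B:
  start: ¬(T ∨ (F ∧ T))
  →1  ¬T ∧ ¬(F ∧ T)
  →2  F ∧ ¬(F ∧ T)
  →3  F

Answer: SAME — A ⇓ F, B ⇓ F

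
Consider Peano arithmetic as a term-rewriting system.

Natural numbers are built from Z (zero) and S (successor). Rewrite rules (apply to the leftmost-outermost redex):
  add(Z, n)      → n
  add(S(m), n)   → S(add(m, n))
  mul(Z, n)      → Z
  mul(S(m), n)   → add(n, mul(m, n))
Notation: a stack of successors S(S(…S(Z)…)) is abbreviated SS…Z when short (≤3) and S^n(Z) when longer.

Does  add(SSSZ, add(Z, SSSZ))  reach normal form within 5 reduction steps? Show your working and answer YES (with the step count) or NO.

Answer: YES — reaches normal form S^6(Z) in 5 ≤ 5 steps

Derivation:
  start: add(SSSZ, add(Z, SSSZ))
  [1] S(add(SSZ, add(Z, SSSZ)))
  [2] S(S(add(SZ, add(Z, SSSZ))))
  [3] S(S(S(add(Z, add(Z, SSSZ)))))
  [4] S(S(S(add(Z, SSSZ))))
  [5] S^6(Z)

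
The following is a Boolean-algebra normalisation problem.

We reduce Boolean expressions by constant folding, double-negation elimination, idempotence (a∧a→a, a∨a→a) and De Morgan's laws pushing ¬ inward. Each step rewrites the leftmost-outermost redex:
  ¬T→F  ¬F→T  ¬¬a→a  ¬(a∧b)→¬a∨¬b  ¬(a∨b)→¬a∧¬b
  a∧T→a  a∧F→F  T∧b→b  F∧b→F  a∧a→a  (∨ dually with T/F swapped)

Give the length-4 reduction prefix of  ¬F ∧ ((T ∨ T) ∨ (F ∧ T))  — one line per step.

Answer: after 4 steps: T

Working:
  start: ¬F ∧ ((T ∨ T) ∨ (F ∧ T))
  step 1: T ∧ ((T ∨ T) ∨ (F ∧ T))
  step 2: (T ∨ T) ∨ (F ∧ T)
  step 3: T ∨ (F ∧ T)
  step 4: T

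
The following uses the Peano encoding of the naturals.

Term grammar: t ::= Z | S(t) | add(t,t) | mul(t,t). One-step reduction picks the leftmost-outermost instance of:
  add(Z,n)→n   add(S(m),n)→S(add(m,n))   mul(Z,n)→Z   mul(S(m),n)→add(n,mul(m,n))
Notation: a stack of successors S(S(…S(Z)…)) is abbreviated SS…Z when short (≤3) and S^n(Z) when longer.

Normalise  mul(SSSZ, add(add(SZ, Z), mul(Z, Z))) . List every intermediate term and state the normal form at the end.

  start: mul(SSSZ, add(add(SZ, Z), mul(Z, Z)))
  →1  add(add(add(SZ, Z), mul(Z, Z)), mul(SSZ, add(add(SZ, Z), mul(Z, Z))))
  →2  add(add(S(add(Z, Z)), mul(Z, Z)), mul(SSZ, add(add(SZ, Z), mul(Z, Z))))
  →3  add(S(add(add(Z, Z), mul(Z, Z))), mul(SSZ, add(add(SZ, Z), mul(Z, Z))))
  →4  S(add(add(add(Z, Z), mul(Z, Z)), mul(SSZ, add(add(SZ, Z), mul(Z, Z)))))
  →5  S(add(add(Z, mul(Z, Z)), mul(SSZ, add(add(SZ, Z), mul(Z, Z)))))
  →6  S(add(mul(Z, Z), mul(SSZ, add(add(SZ, Z), mul(Z, Z)))))
  →7  S(add(Z, mul(SSZ, add(add(SZ, Z), mul(Z, Z)))))
  →8  S(mul(SSZ, add(add(SZ, Z), mul(Z, Z))))
  →9  S(add(add(add(SZ, Z), mul(Z, Z)), mul(SZ, add(add(SZ, Z), mul(Z, Z)))))
  →10  S(add(add(S(add(Z, Z)), mul(Z, Z)), mul(SZ, add(add(SZ, Z), mul(Z, Z)))))
  →11  S(add(S(add(add(Z, Z), mul(Z, Z))), mul(SZ, add(add(SZ, Z), mul(Z, Z)))))
  →12  S(S(add(add(add(Z, Z), mul(Z, Z)), mul(SZ, add(add(SZ, Z), mul(Z, Z))))))
  →13  S(S(add(add(Z, mul(Z, Z)), mul(SZ, add(add(SZ, Z), mul(Z, Z))))))
  →14  S(S(add(mul(Z, Z), mul(SZ, add(add(SZ, Z), mul(Z, Z))))))
  →15  S(S(add(Z, mul(SZ, add(add(SZ, Z), mul(Z, Z))))))
  →16  S(S(mul(SZ, add(add(SZ, Z), mul(Z, Z)))))
  →17  S(S(add(add(add(SZ, Z), mul(Z, Z)), mul(Z, add(add(SZ, Z), mul(Z, Z))))))
  →18  S(S(add(add(S(add(Z, Z)), mul(Z, Z)), mul(Z, add(add(SZ, Z), mul(Z, Z))))))
  →19  S(S(add(S(add(add(Z, Z), mul(Z, Z))), mul(Z, add(add(SZ, Z), mul(Z, Z))))))
  →20  S(S(S(add(add(add(Z, Z), mul(Z, Z)), mul(Z, add(add(SZ, Z), mul(Z, Z)))))))
  →21  S(S(S(add(add(Z, mul(Z, Z)), mul(Z, add(add(SZ, Z), mul(Z, Z)))))))
  →22  S(S(S(add(mul(Z, Z), mul(Z, add(add(SZ, Z), mul(Z, Z)))))))
  →23  S(S(S(add(Z, mul(Z, add(add(SZ, Z), mul(Z, Z)))))))
  →24  S(S(S(mul(Z, add(add(SZ, Z), mul(Z, Z))))))
  →25  SSSZ

Answer: normal form = SSSZ  (in 25 steps)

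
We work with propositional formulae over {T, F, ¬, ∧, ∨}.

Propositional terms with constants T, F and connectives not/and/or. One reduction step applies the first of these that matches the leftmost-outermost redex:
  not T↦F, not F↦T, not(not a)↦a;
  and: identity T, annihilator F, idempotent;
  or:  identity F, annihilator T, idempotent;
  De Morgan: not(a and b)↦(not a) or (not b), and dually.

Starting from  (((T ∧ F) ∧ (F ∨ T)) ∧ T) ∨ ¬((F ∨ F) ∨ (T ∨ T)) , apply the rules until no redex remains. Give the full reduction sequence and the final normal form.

Answer: normal form = F  (in 12 steps)

Working:
  start: (((T ∧ F) ∧ (F ∨ T)) ∧ T) ∨ ¬((F ∨ F) ∨ (T ∨ T))
  [1] ((T ∧ F) ∧ (F ∨ T)) ∨ ¬((F ∨ F) ∨ (T ∨ T))
  [2] (F ∧ (F ∨ T)) ∨ ¬((F ∨ F) ∨ (T ∨ T))
  [3] F ∨ ¬((F ∨ F) ∨ (T ∨ T))
  [4] ¬((F ∨ F) ∨ (T ∨ T))
  [5] ¬(F ∨ F) ∧ ¬(T ∨ T)
  [6] (¬F ∧ ¬F) ∧ ¬(T ∨ T)
  [7] ¬F ∧ ¬(T ∨ T)
  [8] T ∧ ¬(T ∨ T)
  [9] ¬(T ∨ T)
  [10] ¬T ∧ ¬T
  [11] ¬T
  [12] F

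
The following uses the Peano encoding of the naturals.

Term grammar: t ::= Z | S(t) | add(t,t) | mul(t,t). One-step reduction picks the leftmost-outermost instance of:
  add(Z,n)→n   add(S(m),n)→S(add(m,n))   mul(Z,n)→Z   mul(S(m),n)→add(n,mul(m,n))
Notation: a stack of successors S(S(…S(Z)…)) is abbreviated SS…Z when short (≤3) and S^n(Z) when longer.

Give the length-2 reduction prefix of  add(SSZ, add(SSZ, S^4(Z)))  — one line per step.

  start: add(SSZ, add(SSZ, S^4(Z)))
  →1  S(add(SZ, add(SSZ, S^4(Z))))
  →2  S(S(add(Z, add(SSZ, S^4(Z)))))

Answer: after 2 steps: S(S(add(Z, add(SSZ, S^4(Z)))))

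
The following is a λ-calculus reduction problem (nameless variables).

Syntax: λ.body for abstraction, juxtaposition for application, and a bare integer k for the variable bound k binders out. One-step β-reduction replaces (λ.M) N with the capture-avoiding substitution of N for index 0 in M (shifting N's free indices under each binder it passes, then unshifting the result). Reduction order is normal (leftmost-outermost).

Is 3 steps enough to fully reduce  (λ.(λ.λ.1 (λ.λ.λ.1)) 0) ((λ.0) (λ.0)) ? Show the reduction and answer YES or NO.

  start: (λ.(λ.λ.1 (λ.λ.λ.1)) 0) ((λ.0) (λ.0))
  step 1: (λ.λ.1 (λ.λ.λ.1)) ((λ.0) (λ.0))
  step 2: λ.(λ.0) (λ.0) (λ.λ.λ.1)
  step 3: λ.(λ.0) (λ.λ.λ.1)

Answer: NO — after 3 steps the term is λ.(λ.0) (λ.λ.λ.1), not yet normal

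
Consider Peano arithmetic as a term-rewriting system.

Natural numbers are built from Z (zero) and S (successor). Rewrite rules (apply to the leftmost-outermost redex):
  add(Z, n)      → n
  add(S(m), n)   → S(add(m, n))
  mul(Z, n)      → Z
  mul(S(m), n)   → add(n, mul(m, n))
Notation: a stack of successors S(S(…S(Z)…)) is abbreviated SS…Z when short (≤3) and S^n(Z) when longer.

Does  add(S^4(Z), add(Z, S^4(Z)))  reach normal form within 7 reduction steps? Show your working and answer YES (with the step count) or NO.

Answer: YES — reaches normal form S^8(Z) in 6 ≤ 7 steps

Working:
  start: add(S^4(Z), add(Z, S^4(Z)))
  →1  S(add(SSSZ, add(Z, S^4(Z))))
  →2  S(S(add(SSZ, add(Z, S^4(Z)))))
  →3  S(S(S(add(SZ, add(Z, S^4(Z))))))
  →4  S(S(S(S(add(Z, add(Z, S^4(Z)))))))
  →5  S(S(S(S(add(Z, S^4(Z))))))
  →6  S^8(Z)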